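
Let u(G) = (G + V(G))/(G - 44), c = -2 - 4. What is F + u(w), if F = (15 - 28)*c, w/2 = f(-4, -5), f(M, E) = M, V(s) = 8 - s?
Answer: 1012/13 ≈ 77.846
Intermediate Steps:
c = -6
w = -8 (w = 2*(-4) = -8)
F = 78 (F = (15 - 28)*(-6) = -13*(-6) = 78)
u(G) = 8/(-44 + G) (u(G) = (G + (8 - G))/(G - 44) = 8/(-44 + G))
F + u(w) = 78 + 8/(-44 - 8) = 78 + 8/(-52) = 78 + 8*(-1/52) = 78 - 2/13 = 1012/13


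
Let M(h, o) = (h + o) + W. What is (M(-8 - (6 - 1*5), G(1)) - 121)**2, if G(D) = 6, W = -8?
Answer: 17424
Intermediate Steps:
M(h, o) = -8 + h + o (M(h, o) = (h + o) - 8 = -8 + h + o)
(M(-8 - (6 - 1*5), G(1)) - 121)**2 = ((-8 + (-8 - (6 - 1*5)) + 6) - 121)**2 = ((-8 + (-8 - (6 - 5)) + 6) - 121)**2 = ((-8 + (-8 - 1*1) + 6) - 121)**2 = ((-8 + (-8 - 1) + 6) - 121)**2 = ((-8 - 9 + 6) - 121)**2 = (-11 - 121)**2 = (-132)**2 = 17424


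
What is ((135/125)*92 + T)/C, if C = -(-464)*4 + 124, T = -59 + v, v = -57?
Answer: -104/12375 ≈ -0.0084040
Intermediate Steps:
T = -116 (T = -59 - 57 = -116)
C = 1980 (C = -116*(-16) + 124 = 1856 + 124 = 1980)
((135/125)*92 + T)/C = ((135/125)*92 - 116)/1980 = ((135*(1/125))*92 - 116)*(1/1980) = ((27/25)*92 - 116)*(1/1980) = (2484/25 - 116)*(1/1980) = -416/25*1/1980 = -104/12375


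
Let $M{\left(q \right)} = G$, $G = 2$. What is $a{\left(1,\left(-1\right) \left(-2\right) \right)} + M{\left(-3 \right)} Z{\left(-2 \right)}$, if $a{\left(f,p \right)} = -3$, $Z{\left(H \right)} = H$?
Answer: $-7$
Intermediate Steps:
$M{\left(q \right)} = 2$
$a{\left(1,\left(-1\right) \left(-2\right) \right)} + M{\left(-3 \right)} Z{\left(-2 \right)} = -3 + 2 \left(-2\right) = -3 - 4 = -7$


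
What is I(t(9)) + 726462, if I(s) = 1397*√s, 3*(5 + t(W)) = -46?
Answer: 726462 + 1397*I*√183/3 ≈ 7.2646e+5 + 6299.4*I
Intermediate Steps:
t(W) = -61/3 (t(W) = -5 + (⅓)*(-46) = -5 - 46/3 = -61/3)
I(t(9)) + 726462 = 1397*√(-61/3) + 726462 = 1397*(I*√183/3) + 726462 = 1397*I*√183/3 + 726462 = 726462 + 1397*I*√183/3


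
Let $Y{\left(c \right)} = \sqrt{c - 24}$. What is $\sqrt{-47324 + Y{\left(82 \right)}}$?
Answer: $\sqrt{-47324 + \sqrt{58}} \approx 217.52 i$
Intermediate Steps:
$Y{\left(c \right)} = \sqrt{-24 + c}$
$\sqrt{-47324 + Y{\left(82 \right)}} = \sqrt{-47324 + \sqrt{-24 + 82}} = \sqrt{-47324 + \sqrt{58}}$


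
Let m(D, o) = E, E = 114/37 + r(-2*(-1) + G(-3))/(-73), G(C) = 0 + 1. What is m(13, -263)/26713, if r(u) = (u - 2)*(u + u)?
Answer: 8100/72151813 ≈ 0.00011226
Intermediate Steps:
G(C) = 1
r(u) = 2*u*(-2 + u) (r(u) = (-2 + u)*(2*u) = 2*u*(-2 + u))
E = 8100/2701 (E = 114/37 + (2*(-2*(-1) + 1)*(-2 + (-2*(-1) + 1)))/(-73) = 114*(1/37) + (2*(2 + 1)*(-2 + (2 + 1)))*(-1/73) = 114/37 + (2*3*(-2 + 3))*(-1/73) = 114/37 + (2*3*1)*(-1/73) = 114/37 + 6*(-1/73) = 114/37 - 6/73 = 8100/2701 ≈ 2.9989)
m(D, o) = 8100/2701
m(13, -263)/26713 = (8100/2701)/26713 = (8100/2701)*(1/26713) = 8100/72151813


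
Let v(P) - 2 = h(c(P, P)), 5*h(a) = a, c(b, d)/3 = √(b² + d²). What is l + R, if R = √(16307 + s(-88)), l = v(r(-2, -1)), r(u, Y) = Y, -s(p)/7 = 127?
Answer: 2 + √15418 + 3*√2/5 ≈ 127.02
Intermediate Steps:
s(p) = -889 (s(p) = -7*127 = -889)
c(b, d) = 3*√(b² + d²)
h(a) = a/5
v(P) = 2 + 3*√2*√(P²)/5 (v(P) = 2 + (3*√(P² + P²))/5 = 2 + (3*√(2*P²))/5 = 2 + (3*(√2*√(P²)))/5 = 2 + (3*√2*√(P²))/5 = 2 + 3*√2*√(P²)/5)
l = 2 + 3*√2/5 (l = 2 + 3*√2*√((-1)²)/5 = 2 + 3*√2*√1/5 = 2 + (⅗)*√2*1 = 2 + 3*√2/5 ≈ 2.8485)
R = √15418 (R = √(16307 - 889) = √15418 ≈ 124.17)
l + R = (2 + 3*√2/5) + √15418 = 2 + √15418 + 3*√2/5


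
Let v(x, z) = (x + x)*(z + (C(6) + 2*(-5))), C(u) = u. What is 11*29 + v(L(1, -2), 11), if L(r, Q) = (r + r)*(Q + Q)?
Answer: 207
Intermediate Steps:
L(r, Q) = 4*Q*r (L(r, Q) = (2*r)*(2*Q) = 4*Q*r)
v(x, z) = 2*x*(-4 + z) (v(x, z) = (x + x)*(z + (6 + 2*(-5))) = (2*x)*(z + (6 - 10)) = (2*x)*(z - 4) = (2*x)*(-4 + z) = 2*x*(-4 + z))
11*29 + v(L(1, -2), 11) = 11*29 + 2*(4*(-2)*1)*(-4 + 11) = 319 + 2*(-8)*7 = 319 - 112 = 207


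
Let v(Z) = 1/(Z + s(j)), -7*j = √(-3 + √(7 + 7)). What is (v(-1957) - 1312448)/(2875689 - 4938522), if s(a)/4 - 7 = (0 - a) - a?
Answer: 1312448/2062833 + 1/(2062833*(1929 - 8*√(-3 + √14)/7)) ≈ 0.63624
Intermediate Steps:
j = -√(-3 + √14)/7 (j = -√(-3 + √(7 + 7))/7 = -√(-3 + √14)/7 ≈ -0.12303)
s(a) = 28 - 8*a (s(a) = 28 + 4*((0 - a) - a) = 28 + 4*(-a - a) = 28 + 4*(-2*a) = 28 - 8*a)
v(Z) = 1/(28 + Z + 8*√(-3 + √14)/7) (v(Z) = 1/(Z + (28 - (-8)*√(-3 + √14)/7)) = 1/(Z + (28 + 8*√(-3 + √14)/7)) = 1/(28 + Z + 8*√(-3 + √14)/7))
(v(-1957) - 1312448)/(2875689 - 4938522) = (7/(196 + 7*(-1957) + 8*√(-3 + √14)) - 1312448)/(2875689 - 4938522) = (7/(196 - 13699 + 8*√(-3 + √14)) - 1312448)/(-2062833) = (7/(-13503 + 8*√(-3 + √14)) - 1312448)*(-1/2062833) = (-1312448 + 7/(-13503 + 8*√(-3 + √14)))*(-1/2062833) = 1312448/2062833 - 7/(2062833*(-13503 + 8*√(-3 + √14)))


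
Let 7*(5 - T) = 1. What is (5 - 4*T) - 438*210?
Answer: -643961/7 ≈ -91994.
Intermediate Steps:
T = 34/7 (T = 5 - 1/7*1 = 5 - 1/7 = 34/7 ≈ 4.8571)
(5 - 4*T) - 438*210 = (5 - 4*34/7) - 438*210 = (5 - 136/7) - 91980 = -101/7 - 91980 = -643961/7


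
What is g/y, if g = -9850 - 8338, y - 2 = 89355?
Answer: -18188/89357 ≈ -0.20354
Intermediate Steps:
y = 89357 (y = 2 + 89355 = 89357)
g = -18188
g/y = -18188/89357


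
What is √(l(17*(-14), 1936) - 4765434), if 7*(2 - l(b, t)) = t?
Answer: 2*I*√58379930/7 ≈ 2183.1*I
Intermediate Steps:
l(b, t) = 2 - t/7
√(l(17*(-14), 1936) - 4765434) = √((2 - ⅐*1936) - 4765434) = √((2 - 1936/7) - 4765434) = √(-1922/7 - 4765434) = √(-33359960/7) = 2*I*√58379930/7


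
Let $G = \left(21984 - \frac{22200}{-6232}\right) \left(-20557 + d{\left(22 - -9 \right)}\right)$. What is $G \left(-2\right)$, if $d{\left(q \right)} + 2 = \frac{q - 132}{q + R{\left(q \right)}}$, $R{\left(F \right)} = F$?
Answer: $\frac{21834468602049}{24149} \approx 9.0416 \cdot 10^{8}$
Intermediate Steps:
$d{\left(q \right)} = -2 + \frac{-132 + q}{2 q}$ ($d{\left(q \right)} = -2 + \frac{q - 132}{q + q} = -2 + \frac{-132 + q}{2 q}$)
$G = - \frac{21834468602049}{48298}$ ($G = \left(21984 - \frac{22200}{-6232}\right) \left(-20557 - \left(\frac{3}{2} + \frac{66}{22 - -9}\right)\right) = \left(21984 - - \frac{2775}{779}\right) \left(-20557 - \left(\frac{3}{2} + \frac{66}{22 + 9}\right)\right) = \left(21984 + \frac{2775}{779}\right) \left(-20557 - \left(\frac{3}{2} + \frac{66}{31}\right)\right) = \frac{17128311 \left(-20557 - \frac{225}{62}\right)}{779} = \frac{17128311}{779} \left(- \frac{1274759}{62}\right) = - \frac{21834468602049}{48298} \approx -4.5208 \cdot 10^{8}$)
$G \left(-2\right) = \left(- \frac{21834468602049}{48298}\right) \left(-2\right) = \frac{21834468602049}{24149}$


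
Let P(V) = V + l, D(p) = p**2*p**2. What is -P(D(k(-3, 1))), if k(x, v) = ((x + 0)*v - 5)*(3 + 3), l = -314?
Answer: -5308102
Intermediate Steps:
k(x, v) = -30 + 6*v*x (k(x, v) = (x*v - 5)*6 = (v*x - 5)*6 = (-5 + v*x)*6 = -30 + 6*v*x)
D(p) = p**4
P(V) = -314 + V (P(V) = V - 314 = -314 + V)
-P(D(k(-3, 1))) = -(-314 + (-30 + 6*1*(-3))**4) = -(-314 + (-30 - 18)**4) = -(-314 + (-48)**4) = -(-314 + 5308416) = -1*5308102 = -5308102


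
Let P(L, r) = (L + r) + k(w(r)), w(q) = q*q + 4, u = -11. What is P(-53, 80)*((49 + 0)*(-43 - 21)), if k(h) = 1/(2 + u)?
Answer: -758912/9 ≈ -84324.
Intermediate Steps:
w(q) = 4 + q² (w(q) = q² + 4 = 4 + q²)
k(h) = -⅑ (k(h) = 1/(2 - 11) = 1/(-9) = -⅑)
P(L, r) = -⅑ + L + r (P(L, r) = (L + r) - ⅑ = -⅑ + L + r)
P(-53, 80)*((49 + 0)*(-43 - 21)) = (-⅑ - 53 + 80)*((49 + 0)*(-43 - 21)) = 242*(49*(-64))/9 = (242/9)*(-3136) = -758912/9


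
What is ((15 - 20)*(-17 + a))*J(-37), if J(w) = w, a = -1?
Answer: -3330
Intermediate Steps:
((15 - 20)*(-17 + a))*J(-37) = ((15 - 20)*(-17 - 1))*(-37) = -5*(-18)*(-37) = 90*(-37) = -3330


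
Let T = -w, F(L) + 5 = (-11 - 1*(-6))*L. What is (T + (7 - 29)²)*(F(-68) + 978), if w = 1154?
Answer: -879710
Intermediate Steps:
F(L) = -5 - 5*L (F(L) = -5 + (-11 - 1*(-6))*L = -5 + (-11 + 6)*L = -5 - 5*L)
T = -1154 (T = -1*1154 = -1154)
(T + (7 - 29)²)*(F(-68) + 978) = (-1154 + (7 - 29)²)*((-5 - 5*(-68)) + 978) = (-1154 + (-22)²)*((-5 + 340) + 978) = (-1154 + 484)*(335 + 978) = -670*1313 = -879710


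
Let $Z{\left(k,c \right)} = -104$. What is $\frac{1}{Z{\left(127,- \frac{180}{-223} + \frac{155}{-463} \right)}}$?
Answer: $- \frac{1}{104} \approx -0.0096154$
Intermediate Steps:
$\frac{1}{Z{\left(127,- \frac{180}{-223} + \frac{155}{-463} \right)}} = \frac{1}{-104} = - \frac{1}{104}$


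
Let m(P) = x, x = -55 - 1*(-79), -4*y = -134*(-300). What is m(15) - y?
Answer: 10074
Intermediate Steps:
y = -10050 (y = -(-67)*(-300)/2 = -¼*40200 = -10050)
x = 24 (x = -55 + 79 = 24)
m(P) = 24
m(15) - y = 24 - 1*(-10050) = 24 + 10050 = 10074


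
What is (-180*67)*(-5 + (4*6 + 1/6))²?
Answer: -4430375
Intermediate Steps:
(-180*67)*(-5 + (4*6 + 1/6))² = -12060*(-5 + (24 + ⅙))² = -12060*(-5 + 145/6)² = -12060*(115/6)² = -12060*13225/36 = -4430375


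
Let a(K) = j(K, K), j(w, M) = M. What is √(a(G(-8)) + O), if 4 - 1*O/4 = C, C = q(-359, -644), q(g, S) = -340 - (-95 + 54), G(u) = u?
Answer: 2*√301 ≈ 34.699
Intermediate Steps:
q(g, S) = -299 (q(g, S) = -340 - 1*(-41) = -340 + 41 = -299)
a(K) = K
C = -299
O = 1212 (O = 16 - 4*(-299) = 16 + 1196 = 1212)
√(a(G(-8)) + O) = √(-8 + 1212) = √1204 = 2*√301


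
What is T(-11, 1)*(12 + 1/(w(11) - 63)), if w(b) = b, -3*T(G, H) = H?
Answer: -623/156 ≈ -3.9936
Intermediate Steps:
T(G, H) = -H/3
T(-11, 1)*(12 + 1/(w(11) - 63)) = (-⅓*1)*(12 + 1/(11 - 63)) = -(12 + 1/(-52))/3 = -(12 - 1/52)/3 = -⅓*623/52 = -623/156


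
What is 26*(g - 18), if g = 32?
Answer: 364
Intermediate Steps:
26*(g - 18) = 26*(32 - 18) = 26*14 = 364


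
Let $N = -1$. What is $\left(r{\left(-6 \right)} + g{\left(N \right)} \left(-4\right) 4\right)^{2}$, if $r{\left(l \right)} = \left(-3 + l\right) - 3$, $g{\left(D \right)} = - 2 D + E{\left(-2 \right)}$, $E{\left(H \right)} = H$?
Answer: $144$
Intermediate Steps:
$g{\left(D \right)} = -2 - 2 D$ ($g{\left(D \right)} = - 2 D - 2 = -2 - 2 D$)
$r{\left(l \right)} = -6 + l$
$\left(r{\left(-6 \right)} + g{\left(N \right)} \left(-4\right) 4\right)^{2} = \left(\left(-6 - 6\right) + \left(-2 - -2\right) \left(-4\right) 4\right)^{2} = \left(-12 + \left(-2 + 2\right) \left(-4\right) 4\right)^{2} = \left(-12 + 0 \left(-4\right) 4\right)^{2} = \left(-12 + 0 \cdot 4\right)^{2} = \left(-12 + 0\right)^{2} = \left(-12\right)^{2} = 144$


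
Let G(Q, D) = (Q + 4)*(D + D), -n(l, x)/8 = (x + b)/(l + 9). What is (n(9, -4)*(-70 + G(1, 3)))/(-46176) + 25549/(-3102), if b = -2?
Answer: -36856867/4476186 ≈ -8.2340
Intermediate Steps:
n(l, x) = -8*(-2 + x)/(9 + l) (n(l, x) = -8*(x - 2)/(l + 9) = -8*(-2 + x)/(9 + l))
G(Q, D) = 2*D*(4 + Q) (G(Q, D) = (4 + Q)*(2*D) = 2*D*(4 + Q))
(n(9, -4)*(-70 + G(1, 3)))/(-46176) + 25549/(-3102) = ((8*(2 - 1*(-4))/(9 + 9))*(-70 + 2*3*(4 + 1)))/(-46176) + 25549/(-3102) = ((8*(2 + 4)/18)*(-70 + 2*3*5))*(-1/46176) + 25549*(-1/3102) = ((8*(1/18)*6)*(-70 + 30))*(-1/46176) - 25549/3102 = ((8/3)*(-40))*(-1/46176) - 25549/3102 = -320/3*(-1/46176) - 25549/3102 = 10/4329 - 25549/3102 = -36856867/4476186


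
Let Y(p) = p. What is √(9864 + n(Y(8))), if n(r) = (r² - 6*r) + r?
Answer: 4*√618 ≈ 99.438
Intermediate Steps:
n(r) = r² - 5*r
√(9864 + n(Y(8))) = √(9864 + 8*(-5 + 8)) = √(9864 + 8*3) = √(9864 + 24) = √9888 = 4*√618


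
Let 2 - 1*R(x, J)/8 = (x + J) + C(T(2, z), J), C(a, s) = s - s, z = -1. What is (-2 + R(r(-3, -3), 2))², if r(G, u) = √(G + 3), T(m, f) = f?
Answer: 4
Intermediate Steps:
C(a, s) = 0
r(G, u) = √(3 + G)
R(x, J) = 16 - 8*J - 8*x (R(x, J) = 16 - 8*((x + J) + 0) = 16 - 8*((J + x) + 0) = 16 - 8*(J + x) = 16 + (-8*J - 8*x) = 16 - 8*J - 8*x)
(-2 + R(r(-3, -3), 2))² = (-2 + (16 - 8*2 - 8*√(3 - 3)))² = (-2 + (16 - 16 - 8*√0))² = (-2 + (16 - 16 - 8*0))² = (-2 + (16 - 16 + 0))² = (-2 + 0)² = (-2)² = 4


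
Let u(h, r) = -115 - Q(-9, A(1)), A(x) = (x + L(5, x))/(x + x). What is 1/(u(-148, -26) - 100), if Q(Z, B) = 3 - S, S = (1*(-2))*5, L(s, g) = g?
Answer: -1/228 ≈ -0.0043860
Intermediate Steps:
S = -10 (S = -2*5 = -10)
A(x) = 1 (A(x) = (x + x)/(x + x) = (2*x)/((2*x)) = (2*x)*(1/(2*x)) = 1)
Q(Z, B) = 13 (Q(Z, B) = 3 - 1*(-10) = 3 + 10 = 13)
u(h, r) = -128 (u(h, r) = -115 - 1*13 = -115 - 13 = -128)
1/(u(-148, -26) - 100) = 1/(-128 - 100) = 1/(-228) = -1/228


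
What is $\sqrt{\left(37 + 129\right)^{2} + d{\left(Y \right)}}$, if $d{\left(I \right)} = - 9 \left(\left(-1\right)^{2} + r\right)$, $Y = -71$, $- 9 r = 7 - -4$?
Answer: $3 \sqrt{3062} \approx 166.01$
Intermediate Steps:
$r = - \frac{11}{9}$ ($r = - \frac{7 - -4}{9} = - \frac{7 + 4}{9} = \left(- \frac{1}{9}\right) 11 = - \frac{11}{9} \approx -1.2222$)
$d{\left(I \right)} = 2$ ($d{\left(I \right)} = - 9 \left(\left(-1\right)^{2} - \frac{11}{9}\right) = - 9 \left(1 - \frac{11}{9}\right) = \left(-9\right) \left(- \frac{2}{9}\right) = 2$)
$\sqrt{\left(37 + 129\right)^{2} + d{\left(Y \right)}} = \sqrt{\left(37 + 129\right)^{2} + 2} = \sqrt{166^{2} + 2} = \sqrt{27556 + 2} = \sqrt{27558} = 3 \sqrt{3062}$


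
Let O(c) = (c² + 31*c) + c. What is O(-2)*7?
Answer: -420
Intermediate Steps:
O(c) = c² + 32*c
O(-2)*7 = -2*(32 - 2)*7 = -2*30*7 = -60*7 = -420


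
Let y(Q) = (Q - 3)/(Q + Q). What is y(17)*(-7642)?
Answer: -53494/17 ≈ -3146.7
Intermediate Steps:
y(Q) = (-3 + Q)/(2*Q) (y(Q) = (-3 + Q)/((2*Q)) = (-3 + Q)*(1/(2*Q)) = (-3 + Q)/(2*Q))
y(17)*(-7642) = ((½)*(-3 + 17)/17)*(-7642) = ((½)*(1/17)*14)*(-7642) = (7/17)*(-7642) = -53494/17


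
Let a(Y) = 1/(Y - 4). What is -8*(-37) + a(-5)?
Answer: 2663/9 ≈ 295.89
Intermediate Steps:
a(Y) = 1/(-4 + Y)
-8*(-37) + a(-5) = -8*(-37) + 1/(-4 - 5) = 296 + 1/(-9) = 296 - ⅑ = 2663/9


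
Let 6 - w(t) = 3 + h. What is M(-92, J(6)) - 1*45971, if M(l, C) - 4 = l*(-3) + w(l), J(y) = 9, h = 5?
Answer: -45693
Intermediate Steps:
w(t) = -2 (w(t) = 6 - (3 + 5) = 6 - 1*8 = 6 - 8 = -2)
M(l, C) = 2 - 3*l (M(l, C) = 4 + (l*(-3) - 2) = 4 + (-3*l - 2) = 4 + (-2 - 3*l) = 2 - 3*l)
M(-92, J(6)) - 1*45971 = (2 - 3*(-92)) - 1*45971 = (2 + 276) - 45971 = 278 - 45971 = -45693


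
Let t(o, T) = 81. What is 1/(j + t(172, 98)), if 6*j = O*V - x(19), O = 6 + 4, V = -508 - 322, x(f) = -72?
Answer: -3/3871 ≈ -0.00077499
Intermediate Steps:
V = -830
O = 10
j = -4114/3 (j = (10*(-830) - 1*(-72))/6 = (-8300 + 72)/6 = (⅙)*(-8228) = -4114/3 ≈ -1371.3)
1/(j + t(172, 98)) = 1/(-4114/3 + 81) = 1/(-3871/3) = -3/3871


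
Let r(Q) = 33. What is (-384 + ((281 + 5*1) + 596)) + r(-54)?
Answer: 531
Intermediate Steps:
(-384 + ((281 + 5*1) + 596)) + r(-54) = (-384 + ((281 + 5*1) + 596)) + 33 = (-384 + ((281 + 5) + 596)) + 33 = (-384 + (286 + 596)) + 33 = (-384 + 882) + 33 = 498 + 33 = 531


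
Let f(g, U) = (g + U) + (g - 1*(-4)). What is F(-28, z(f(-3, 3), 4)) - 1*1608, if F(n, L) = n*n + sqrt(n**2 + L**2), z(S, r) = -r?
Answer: -824 + 20*sqrt(2) ≈ -795.72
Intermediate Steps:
f(g, U) = 4 + U + 2*g (f(g, U) = (U + g) + (g + 4) = (U + g) + (4 + g) = 4 + U + 2*g)
F(n, L) = n**2 + sqrt(L**2 + n**2)
F(-28, z(f(-3, 3), 4)) - 1*1608 = ((-28)**2 + sqrt((-1*4)**2 + (-28)**2)) - 1*1608 = (784 + sqrt((-4)**2 + 784)) - 1608 = (784 + sqrt(16 + 784)) - 1608 = (784 + sqrt(800)) - 1608 = (784 + 20*sqrt(2)) - 1608 = -824 + 20*sqrt(2)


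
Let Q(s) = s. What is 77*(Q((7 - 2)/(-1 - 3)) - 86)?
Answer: -26873/4 ≈ -6718.3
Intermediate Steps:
77*(Q((7 - 2)/(-1 - 3)) - 86) = 77*((7 - 2)/(-1 - 3) - 86) = 77*(5/(-4) - 86) = 77*(5*(-¼) - 86) = 77*(-5/4 - 86) = 77*(-349/4) = -26873/4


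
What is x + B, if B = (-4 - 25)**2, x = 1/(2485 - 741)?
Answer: 1466705/1744 ≈ 841.00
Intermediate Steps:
x = 1/1744 ≈ 0.00057339
B = 841 (B = (-29)**2 = 841)
x + B = 1/1744 + 841 = 1466705/1744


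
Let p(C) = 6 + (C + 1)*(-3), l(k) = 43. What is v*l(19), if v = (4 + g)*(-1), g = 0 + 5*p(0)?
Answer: -817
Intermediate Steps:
p(C) = 3 - 3*C (p(C) = 6 + (1 + C)*(-3) = 6 + (-3 - 3*C) = 3 - 3*C)
g = 15 (g = 0 + 5*(3 - 3*0) = 0 + 5*(3 + 0) = 0 + 5*3 = 0 + 15 = 15)
v = -19 (v = (4 + 15)*(-1) = 19*(-1) = -19)
v*l(19) = -19*43 = -817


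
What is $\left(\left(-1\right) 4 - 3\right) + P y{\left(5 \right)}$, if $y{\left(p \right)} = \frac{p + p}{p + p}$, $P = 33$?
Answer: $26$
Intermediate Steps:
$y{\left(p \right)} = 1$ ($y{\left(p \right)} = \frac{2 p}{2 p} = 2 p \frac{1}{2 p} = 1$)
$\left(\left(-1\right) 4 - 3\right) + P y{\left(5 \right)} = \left(\left(-1\right) 4 - 3\right) + 33 \cdot 1 = \left(-4 - 3\right) + 33 = -7 + 33 = 26$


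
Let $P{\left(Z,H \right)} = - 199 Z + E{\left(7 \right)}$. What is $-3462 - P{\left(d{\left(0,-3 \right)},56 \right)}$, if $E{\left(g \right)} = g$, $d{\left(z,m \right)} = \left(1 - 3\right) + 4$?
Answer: $-3071$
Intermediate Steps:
$d{\left(z,m \right)} = 2$ ($d{\left(z,m \right)} = -2 + 4 = 2$)
$P{\left(Z,H \right)} = 7 - 199 Z$ ($P{\left(Z,H \right)} = - 199 Z + 7 = 7 - 199 Z$)
$-3462 - P{\left(d{\left(0,-3 \right)},56 \right)} = -3462 - \left(7 - 398\right) = -3462 - -391 = -3462 + 391 = -3071$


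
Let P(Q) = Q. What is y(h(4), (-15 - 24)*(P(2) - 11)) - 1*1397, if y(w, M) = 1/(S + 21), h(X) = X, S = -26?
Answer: -6986/5 ≈ -1397.2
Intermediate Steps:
y(w, M) = -⅕ (y(w, M) = 1/(-26 + 21) = 1/(-5) = -⅕)
y(h(4), (-15 - 24)*(P(2) - 11)) - 1*1397 = -⅕ - 1*1397 = -⅕ - 1397 = -6986/5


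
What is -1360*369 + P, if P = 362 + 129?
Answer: -501349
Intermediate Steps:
P = 491
-1360*369 + P = -1360*369 + 491 = -501840 + 491 = -501349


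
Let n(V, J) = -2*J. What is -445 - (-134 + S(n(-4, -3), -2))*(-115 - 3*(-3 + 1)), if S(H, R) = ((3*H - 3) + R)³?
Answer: 224422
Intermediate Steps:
S(H, R) = (-3 + R + 3*H)³ (S(H, R) = ((-3 + 3*H) + R)³ = (-3 + R + 3*H)³)
-445 - (-134 + S(n(-4, -3), -2))*(-115 - 3*(-3 + 1)) = -445 - (-134 + (-3 - 2 + 3*(-2*(-3)))³)*(-115 - 3*(-3 + 1)) = -445 - (-134 + (-3 - 2 + 3*6)³)*(-115 - 3*(-2)) = -445 - (-134 + (-3 - 2 + 18)³)*(-115 + 6) = -445 - (-134 + 13³)*(-109) = -445 - (-134 + 2197)*(-109) = -445 - 2063*(-109) = -445 - 1*(-224867) = -445 + 224867 = 224422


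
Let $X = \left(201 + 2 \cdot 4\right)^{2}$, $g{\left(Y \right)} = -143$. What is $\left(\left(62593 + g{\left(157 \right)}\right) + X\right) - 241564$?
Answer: $-135433$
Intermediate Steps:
$X = 43681$ ($X = \left(201 + 8\right)^{2} = 209^{2} = 43681$)
$\left(\left(62593 + g{\left(157 \right)}\right) + X\right) - 241564 = \left(\left(62593 - 143\right) + 43681\right) - 241564 = \left(62450 + 43681\right) - 241564 = 106131 - 241564 = -135433$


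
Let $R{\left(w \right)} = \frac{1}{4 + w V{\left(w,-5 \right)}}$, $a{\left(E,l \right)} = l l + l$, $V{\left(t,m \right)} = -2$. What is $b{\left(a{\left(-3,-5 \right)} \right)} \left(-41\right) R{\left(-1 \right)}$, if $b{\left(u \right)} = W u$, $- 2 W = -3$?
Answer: $-205$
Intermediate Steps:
$W = \frac{3}{2}$ ($W = \left(- \frac{1}{2}\right) \left(-3\right) = \frac{3}{2} \approx 1.5$)
$a{\left(E,l \right)} = l + l^{2}$ ($a{\left(E,l \right)} = l^{2} + l = l + l^{2}$)
$R{\left(w \right)} = \frac{1}{4 - 2 w}$ ($R{\left(w \right)} = \frac{1}{4 + w \left(-2\right)} = \frac{1}{4 - 2 w}$)
$b{\left(u \right)} = \frac{3 u}{2}$
$b{\left(a{\left(-3,-5 \right)} \right)} \left(-41\right) R{\left(-1 \right)} = \frac{3 \left(- 5 \left(1 - 5\right)\right)}{2} \left(-41\right) \frac{1}{2 \left(2 - -1\right)} = \frac{3 \left(\left(-5\right) \left(-4\right)\right)}{2} \left(-41\right) \frac{1}{2 \left(2 + 1\right)} = \frac{3}{2} \cdot 20 \left(-41\right) \frac{1}{2 \cdot 3} = 30 \left(-41\right) \frac{1}{2} \cdot \frac{1}{3} = \left(-1230\right) \frac{1}{6} = -205$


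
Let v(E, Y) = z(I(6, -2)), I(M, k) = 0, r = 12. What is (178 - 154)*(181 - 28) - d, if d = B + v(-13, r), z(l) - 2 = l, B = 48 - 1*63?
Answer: 3685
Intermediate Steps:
B = -15 (B = 48 - 63 = -15)
z(l) = 2 + l
v(E, Y) = 2 (v(E, Y) = 2 + 0 = 2)
d = -13 (d = -15 + 2 = -13)
(178 - 154)*(181 - 28) - d = (178 - 154)*(181 - 28) - 1*(-13) = 24*153 + 13 = 3672 + 13 = 3685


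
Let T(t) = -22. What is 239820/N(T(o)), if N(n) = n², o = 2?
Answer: 59955/121 ≈ 495.50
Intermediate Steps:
239820/N(T(o)) = 239820/((-22)²) = 239820/484 = 239820*(1/484) = 59955/121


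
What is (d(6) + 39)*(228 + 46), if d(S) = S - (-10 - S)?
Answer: 16714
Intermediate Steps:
d(S) = 10 + 2*S (d(S) = S + (10 + S) = 10 + 2*S)
(d(6) + 39)*(228 + 46) = ((10 + 2*6) + 39)*(228 + 46) = ((10 + 12) + 39)*274 = (22 + 39)*274 = 61*274 = 16714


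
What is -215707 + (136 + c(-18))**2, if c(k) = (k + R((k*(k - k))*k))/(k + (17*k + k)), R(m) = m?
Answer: -71188002/361 ≈ -1.9720e+5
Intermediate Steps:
c(k) = 1/19 (c(k) = (k + (k*(k - k))*k)/(k + (17*k + k)) = (k + (k*0)*k)/(k + 18*k) = (k + 0*k)/((19*k)) = (k + 0)*(1/(19*k)) = k*(1/(19*k)) = 1/19)
-215707 + (136 + c(-18))**2 = -215707 + (136 + 1/19)**2 = -215707 + (2585/19)**2 = -215707 + 6682225/361 = -71188002/361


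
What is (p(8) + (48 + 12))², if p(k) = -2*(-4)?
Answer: 4624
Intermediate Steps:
p(k) = 8
(p(8) + (48 + 12))² = (8 + (48 + 12))² = (8 + 60)² = 68² = 4624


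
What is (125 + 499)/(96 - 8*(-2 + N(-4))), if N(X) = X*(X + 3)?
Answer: 39/5 ≈ 7.8000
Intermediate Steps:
N(X) = X*(3 + X)
(125 + 499)/(96 - 8*(-2 + N(-4))) = (125 + 499)/(96 - 8*(-2 - 4*(3 - 4))) = 624/(96 - 8*(-2 - 4*(-1))) = 624/(96 - 8*(-2 + 4)) = 624/(96 - 8*2) = 624/(96 - 16) = 624/80 = 624*(1/80) = 39/5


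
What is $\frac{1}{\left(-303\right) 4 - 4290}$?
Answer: $- \frac{1}{5502} \approx -0.00018175$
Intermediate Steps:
$\frac{1}{\left(-303\right) 4 - 4290} = \frac{1}{-1212 - 4290} = \frac{1}{-5502} = - \frac{1}{5502}$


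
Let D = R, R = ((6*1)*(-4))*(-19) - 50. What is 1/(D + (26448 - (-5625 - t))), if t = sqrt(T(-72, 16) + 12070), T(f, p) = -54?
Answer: 32479/1054873425 - 4*sqrt(751)/1054873425 ≈ 3.0686e-5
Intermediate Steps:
t = 4*sqrt(751) (t = sqrt(-54 + 12070) = sqrt(12016) = 4*sqrt(751) ≈ 109.62)
R = 406 (R = (6*(-4))*(-19) - 50 = -24*(-19) - 50 = 456 - 50 = 406)
D = 406
1/(D + (26448 - (-5625 - t))) = 1/(406 + (26448 - (-5625 - 4*sqrt(751)))) = 1/(406 + (26448 + (5625 + 4*sqrt(751)))) = 1/(406 + (32073 + 4*sqrt(751))) = 1/(32479 + 4*sqrt(751))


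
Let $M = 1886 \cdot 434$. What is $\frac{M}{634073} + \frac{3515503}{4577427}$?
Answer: $\frac{23252215531}{11293474203} \approx 2.0589$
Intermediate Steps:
$M = 818524$
$\frac{M}{634073} + \frac{3515503}{4577427} = \frac{818524}{634073} + \frac{3515503}{4577427} = 818524 \cdot \frac{1}{634073} + 3515503 \cdot \frac{1}{4577427} = \frac{818524}{634073} + \frac{13679}{17811} = \frac{23252215531}{11293474203}$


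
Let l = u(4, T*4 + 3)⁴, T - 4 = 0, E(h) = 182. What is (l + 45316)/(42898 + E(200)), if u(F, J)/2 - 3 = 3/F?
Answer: 775681/689280 ≈ 1.1253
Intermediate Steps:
T = 4 (T = 4 + 0 = 4)
u(F, J) = 6 + 6/F (u(F, J) = 6 + 2*(3/F) = 6 + 6/F)
l = 50625/16 (l = (6 + 6/4)⁴ = (6 + 6*(¼))⁴ = (6 + 3/2)⁴ = (15/2)⁴ = 50625/16 ≈ 3164.1)
(l + 45316)/(42898 + E(200)) = (50625/16 + 45316)/(42898 + 182) = (775681/16)/43080 = (775681/16)*(1/43080) = 775681/689280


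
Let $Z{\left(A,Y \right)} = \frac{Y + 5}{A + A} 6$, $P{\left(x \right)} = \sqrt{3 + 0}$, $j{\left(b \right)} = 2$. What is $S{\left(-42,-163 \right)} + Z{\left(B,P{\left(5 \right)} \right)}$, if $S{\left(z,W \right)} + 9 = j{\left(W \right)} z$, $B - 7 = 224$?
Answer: $- \frac{7156}{77} + \frac{\sqrt{3}}{77} \approx -92.913$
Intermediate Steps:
$B = 231$ ($B = 7 + 224 = 231$)
$P{\left(x \right)} = \sqrt{3}$
$Z{\left(A,Y \right)} = \frac{3 \left(5 + Y\right)}{A}$ ($Z{\left(A,Y \right)} = \frac{5 + Y}{2 A} 6 = \frac{3 \left(5 + Y\right)}{A}$)
$S{\left(z,W \right)} = -9 + 2 z$
$S{\left(-42,-163 \right)} + Z{\left(B,P{\left(5 \right)} \right)} = \left(-9 + 2 \left(-42\right)\right) + \frac{3 \left(5 + \sqrt{3}\right)}{231} = \left(-9 - 84\right) + 3 \cdot \frac{1}{231} \left(5 + \sqrt{3}\right) = -93 + \left(\frac{5}{77} + \frac{\sqrt{3}}{77}\right) = - \frac{7156}{77} + \frac{\sqrt{3}}{77}$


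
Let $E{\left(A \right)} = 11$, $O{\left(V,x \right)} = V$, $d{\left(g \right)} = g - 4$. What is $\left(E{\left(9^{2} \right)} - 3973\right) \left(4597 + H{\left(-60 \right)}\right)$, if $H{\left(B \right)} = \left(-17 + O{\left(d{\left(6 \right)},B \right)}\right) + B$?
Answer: $-17916164$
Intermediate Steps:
$d{\left(g \right)} = -4 + g$ ($d{\left(g \right)} = g - 4 = -4 + g$)
$H{\left(B \right)} = -15 + B$ ($H{\left(B \right)} = \left(-17 + \left(-4 + 6\right)\right) + B = \left(-17 + 2\right) + B = -15 + B$)
$\left(E{\left(9^{2} \right)} - 3973\right) \left(4597 + H{\left(-60 \right)}\right) = \left(11 - 3973\right) \left(4597 - 75\right) = - 3962 \left(4597 - 75\right) = \left(-3962\right) 4522 = -17916164$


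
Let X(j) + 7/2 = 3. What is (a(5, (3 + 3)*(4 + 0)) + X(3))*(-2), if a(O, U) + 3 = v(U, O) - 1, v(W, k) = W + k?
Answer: -49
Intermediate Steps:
X(j) = -½ (X(j) = -7/2 + 3 = -½)
a(O, U) = -4 + O + U (a(O, U) = -3 + ((U + O) - 1) = -3 + ((O + U) - 1) = -3 + (-1 + O + U) = -4 + O + U)
(a(5, (3 + 3)*(4 + 0)) + X(3))*(-2) = ((-4 + 5 + (3 + 3)*(4 + 0)) - ½)*(-2) = ((-4 + 5 + 6*4) - ½)*(-2) = ((-4 + 5 + 24) - ½)*(-2) = (25 - ½)*(-2) = (49/2)*(-2) = -49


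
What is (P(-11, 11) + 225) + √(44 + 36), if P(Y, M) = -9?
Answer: 216 + 4*√5 ≈ 224.94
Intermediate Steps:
(P(-11, 11) + 225) + √(44 + 36) = (-9 + 225) + √(44 + 36) = 216 + √80 = 216 + 4*√5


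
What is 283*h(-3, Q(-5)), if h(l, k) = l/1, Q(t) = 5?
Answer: -849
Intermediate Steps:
h(l, k) = l (h(l, k) = l*1 = l)
283*h(-3, Q(-5)) = 283*(-3) = -849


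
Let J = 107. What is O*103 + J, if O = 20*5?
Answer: 10407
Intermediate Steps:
O = 100
O*103 + J = 100*103 + 107 = 10300 + 107 = 10407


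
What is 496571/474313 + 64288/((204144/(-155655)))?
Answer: -98879783243627/2017253189 ≈ -49017.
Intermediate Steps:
496571/474313 + 64288/((204144/(-155655))) = 496571*(1/474313) + 64288/((204144*(-1/155655))) = 496571/474313 + 64288/(-68048/51885) = 496571/474313 + 64288*(-51885/68048) = 496571/474313 - 208473930/4253 = -98879783243627/2017253189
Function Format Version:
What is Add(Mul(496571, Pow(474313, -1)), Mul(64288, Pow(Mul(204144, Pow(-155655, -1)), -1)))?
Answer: Rational(-98879783243627, 2017253189) ≈ -49017.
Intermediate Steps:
Add(Mul(496571, Pow(474313, -1)), Mul(64288, Pow(Mul(204144, Pow(-155655, -1)), -1))) = Add(Mul(496571, Rational(1, 474313)), Mul(64288, Pow(Mul(204144, Rational(-1, 155655)), -1))) = Add(Rational(496571, 474313), Mul(64288, Pow(Rational(-68048, 51885), -1))) = Add(Rational(496571, 474313), Mul(64288, Rational(-51885, 68048))) = Add(Rational(496571, 474313), Rational(-208473930, 4253)) = Rational(-98879783243627, 2017253189)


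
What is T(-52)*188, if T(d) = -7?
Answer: -1316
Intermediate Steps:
T(-52)*188 = -7*188 = -1316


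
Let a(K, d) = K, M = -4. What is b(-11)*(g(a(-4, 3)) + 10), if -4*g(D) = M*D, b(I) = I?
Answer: -66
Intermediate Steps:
g(D) = D (g(D) = -(-1)*D = D)
b(-11)*(g(a(-4, 3)) + 10) = -11*(-4 + 10) = -11*6 = -66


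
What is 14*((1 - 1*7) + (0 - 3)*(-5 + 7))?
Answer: -168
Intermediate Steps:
14*((1 - 1*7) + (0 - 3)*(-5 + 7)) = 14*((1 - 7) - 3*2) = 14*(-6 - 6) = 14*(-12) = -168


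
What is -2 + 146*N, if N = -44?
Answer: -6426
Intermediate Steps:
-2 + 146*N = -2 + 146*(-44) = -2 - 6424 = -6426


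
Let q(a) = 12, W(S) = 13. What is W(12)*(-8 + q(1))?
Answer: 52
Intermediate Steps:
W(12)*(-8 + q(1)) = 13*(-8 + 12) = 13*4 = 52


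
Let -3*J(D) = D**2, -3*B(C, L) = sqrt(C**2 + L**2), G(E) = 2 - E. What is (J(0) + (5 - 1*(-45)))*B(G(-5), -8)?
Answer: -50*sqrt(113)/3 ≈ -177.17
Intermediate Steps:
B(C, L) = -sqrt(C**2 + L**2)/3
J(D) = -D**2/3
(J(0) + (5 - 1*(-45)))*B(G(-5), -8) = (-1/3*0**2 + (5 - 1*(-45)))*(-sqrt((2 - 1*(-5))**2 + (-8)**2)/3) = (-1/3*0 + (5 + 45))*(-sqrt((2 + 5)**2 + 64)/3) = (0 + 50)*(-sqrt(7**2 + 64)/3) = 50*(-sqrt(49 + 64)/3) = 50*(-sqrt(113)/3) = -50*sqrt(113)/3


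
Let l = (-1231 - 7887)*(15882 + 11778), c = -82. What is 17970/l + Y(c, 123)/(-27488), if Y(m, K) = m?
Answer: 84111495/28885751056 ≈ 0.0029119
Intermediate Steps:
l = -252203880 (l = -9118*27660 = -252203880)
17970/l + Y(c, 123)/(-27488) = 17970/(-252203880) - 82/(-27488) = 17970*(-1/252203880) - 82*(-1/27488) = -599/8406796 + 41/13744 = 84111495/28885751056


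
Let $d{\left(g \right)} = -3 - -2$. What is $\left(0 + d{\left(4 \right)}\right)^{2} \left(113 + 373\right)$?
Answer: $486$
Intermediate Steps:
$d{\left(g \right)} = -1$ ($d{\left(g \right)} = -3 + 2 = -1$)
$\left(0 + d{\left(4 \right)}\right)^{2} \left(113 + 373\right) = \left(0 - 1\right)^{2} \left(113 + 373\right) = \left(-1\right)^{2} \cdot 486 = 1 \cdot 486 = 486$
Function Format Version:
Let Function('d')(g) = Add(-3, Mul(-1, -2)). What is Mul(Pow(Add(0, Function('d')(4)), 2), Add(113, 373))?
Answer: 486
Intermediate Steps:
Function('d')(g) = -1 (Function('d')(g) = Add(-3, 2) = -1)
Mul(Pow(Add(0, Function('d')(4)), 2), Add(113, 373)) = Mul(Pow(Add(0, -1), 2), Add(113, 373)) = Mul(Pow(-1, 2), 486) = Mul(1, 486) = 486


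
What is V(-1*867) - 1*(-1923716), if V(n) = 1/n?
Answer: 1667861771/867 ≈ 1.9237e+6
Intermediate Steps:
V(-1*867) - 1*(-1923716) = 1/(-1*867) - 1*(-1923716) = 1/(-867) + 1923716 = -1/867 + 1923716 = 1667861771/867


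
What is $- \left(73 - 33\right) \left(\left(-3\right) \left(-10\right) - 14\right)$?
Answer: $-640$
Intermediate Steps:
$- \left(73 - 33\right) \left(\left(-3\right) \left(-10\right) - 14\right) = - \left(73 - 33\right) \left(30 - 14\right) = - 40 \cdot 16 = \left(-1\right) 640 = -640$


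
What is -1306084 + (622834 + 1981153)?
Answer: 1297903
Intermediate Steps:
-1306084 + (622834 + 1981153) = -1306084 + 2603987 = 1297903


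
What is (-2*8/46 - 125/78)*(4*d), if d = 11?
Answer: -76978/897 ≈ -85.817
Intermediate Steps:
(-2*8/46 - 125/78)*(4*d) = (-2*8/46 - 125/78)*(4*11) = (-16*1/46 - 125*1/78)*44 = (-8/23 - 125/78)*44 = -3499/1794*44 = -76978/897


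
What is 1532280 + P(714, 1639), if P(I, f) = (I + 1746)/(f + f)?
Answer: 2511408150/1639 ≈ 1.5323e+6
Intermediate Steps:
P(I, f) = (1746 + I)/(2*f) (P(I, f) = (1746 + I)/((2*f)) = (1746 + I)*(1/(2*f)) = (1746 + I)/(2*f))
1532280 + P(714, 1639) = 1532280 + (1/2)*(1746 + 714)/1639 = 1532280 + (1/2)*(1/1639)*2460 = 1532280 + 1230/1639 = 2511408150/1639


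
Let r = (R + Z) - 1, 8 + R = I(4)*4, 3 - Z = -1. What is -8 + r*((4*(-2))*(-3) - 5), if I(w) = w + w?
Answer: 505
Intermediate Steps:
I(w) = 2*w
Z = 4 (Z = 3 - 1*(-1) = 3 + 1 = 4)
R = 24 (R = -8 + (2*4)*4 = -8 + 8*4 = -8 + 32 = 24)
r = 27 (r = (24 + 4) - 1 = 28 - 1 = 27)
-8 + r*((4*(-2))*(-3) - 5) = -8 + 27*((4*(-2))*(-3) - 5) = -8 + 27*(-8*(-3) - 5) = -8 + 27*(24 - 5) = -8 + 27*19 = -8 + 513 = 505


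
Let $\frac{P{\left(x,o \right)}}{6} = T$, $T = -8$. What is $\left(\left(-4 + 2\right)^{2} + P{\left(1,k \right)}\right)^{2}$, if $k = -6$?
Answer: $1936$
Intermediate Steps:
$P{\left(x,o \right)} = -48$ ($P{\left(x,o \right)} = 6 \left(-8\right) = -48$)
$\left(\left(-4 + 2\right)^{2} + P{\left(1,k \right)}\right)^{2} = \left(\left(-4 + 2\right)^{2} - 48\right)^{2} = \left(\left(-2\right)^{2} - 48\right)^{2} = \left(4 - 48\right)^{2} = \left(-44\right)^{2} = 1936$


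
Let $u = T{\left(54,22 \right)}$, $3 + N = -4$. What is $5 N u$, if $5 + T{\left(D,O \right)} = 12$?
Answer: $-245$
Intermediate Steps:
$N = -7$ ($N = -3 - 4 = -7$)
$T{\left(D,O \right)} = 7$ ($T{\left(D,O \right)} = -5 + 12 = 7$)
$u = 7$
$5 N u = 5 \left(-7\right) 7 = \left(-35\right) 7 = -245$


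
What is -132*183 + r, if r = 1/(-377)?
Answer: -9106813/377 ≈ -24156.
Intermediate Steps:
r = -1/377 ≈ -0.0026525
-132*183 + r = -132*183 - 1/377 = -24156 - 1/377 = -9106813/377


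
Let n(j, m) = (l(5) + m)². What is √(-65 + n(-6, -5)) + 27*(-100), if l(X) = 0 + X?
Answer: -2700 + I*√65 ≈ -2700.0 + 8.0623*I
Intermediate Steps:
l(X) = X
n(j, m) = (5 + m)²
√(-65 + n(-6, -5)) + 27*(-100) = √(-65 + (5 - 5)²) + 27*(-100) = √(-65 + 0²) - 2700 = √(-65 + 0) - 2700 = √(-65) - 2700 = I*√65 - 2700 = -2700 + I*√65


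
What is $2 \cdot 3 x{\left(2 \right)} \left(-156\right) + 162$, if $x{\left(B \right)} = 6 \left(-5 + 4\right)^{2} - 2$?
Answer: $-3582$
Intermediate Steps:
$x{\left(B \right)} = 4$ ($x{\left(B \right)} = 6 \left(-1\right)^{2} - 2 = 6 \cdot 1 - 2 = 6 - 2 = 4$)
$2 \cdot 3 x{\left(2 \right)} \left(-156\right) + 162 = 2 \cdot 3 \cdot 4 \left(-156\right) + 162 = 6 \cdot 4 \left(-156\right) + 162 = 24 \left(-156\right) + 162 = -3744 + 162 = -3582$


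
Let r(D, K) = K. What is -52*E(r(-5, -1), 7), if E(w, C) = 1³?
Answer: -52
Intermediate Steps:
E(w, C) = 1
-52*E(r(-5, -1), 7) = -52*1 = -52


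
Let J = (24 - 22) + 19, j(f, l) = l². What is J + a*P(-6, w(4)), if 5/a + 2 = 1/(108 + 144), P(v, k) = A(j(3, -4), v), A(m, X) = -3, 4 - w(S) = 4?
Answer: 14343/503 ≈ 28.515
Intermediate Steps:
w(S) = 0 (w(S) = 4 - 1*4 = 4 - 4 = 0)
P(v, k) = -3
J = 21 (J = 2 + 19 = 21)
a = -1260/503 (a = 5/(-2 + 1/(108 + 144)) = 5/(-2 + 1/252) = 5/(-503/252) = 5*(-252/503) = -1260/503 ≈ -2.5050)
J + a*P(-6, w(4)) = 21 - 1260/503*(-3) = 21 + 3780/503 = 14343/503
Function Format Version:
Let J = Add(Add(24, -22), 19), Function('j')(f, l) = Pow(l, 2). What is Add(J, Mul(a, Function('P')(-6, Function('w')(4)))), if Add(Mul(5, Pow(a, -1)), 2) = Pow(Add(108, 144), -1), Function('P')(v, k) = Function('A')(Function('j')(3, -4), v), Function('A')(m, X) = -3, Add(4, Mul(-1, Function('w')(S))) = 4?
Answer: Rational(14343, 503) ≈ 28.515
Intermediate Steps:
Function('w')(S) = 0 (Function('w')(S) = Add(4, Mul(-1, 4)) = Add(4, -4) = 0)
Function('P')(v, k) = -3
J = 21 (J = Add(2, 19) = 21)
a = Rational(-1260, 503) (a = Mul(5, Pow(Add(-2, Pow(Add(108, 144), -1)), -1)) = Mul(5, Pow(Add(-2, Pow(252, -1)), -1)) = Mul(5, Pow(Add(-2, Rational(1, 252)), -1)) = Mul(5, Pow(Rational(-503, 252), -1)) = Mul(5, Rational(-252, 503)) = Rational(-1260, 503) ≈ -2.5050)
Add(J, Mul(a, Function('P')(-6, Function('w')(4)))) = Add(21, Mul(Rational(-1260, 503), -3)) = Add(21, Rational(3780, 503)) = Rational(14343, 503)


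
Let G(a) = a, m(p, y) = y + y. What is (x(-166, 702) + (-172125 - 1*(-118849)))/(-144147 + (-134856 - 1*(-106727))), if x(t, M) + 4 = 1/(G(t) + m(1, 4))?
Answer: 647557/2093816 ≈ 0.30927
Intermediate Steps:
m(p, y) = 2*y
x(t, M) = -4 + 1/(8 + t) (x(t, M) = -4 + 1/(t + 2*4) = -4 + 1/(t + 8) = -4 + 1/(8 + t))
(x(-166, 702) + (-172125 - 1*(-118849)))/(-144147 + (-134856 - 1*(-106727))) = ((-31 - 4*(-166))/(8 - 166) + (-172125 - 1*(-118849)))/(-144147 + (-134856 - 1*(-106727))) = ((-31 + 664)/(-158) + (-172125 + 118849))/(-144147 + (-134856 + 106727)) = (-1/158*633 - 53276)/(-144147 - 28129) = (-633/158 - 53276)/(-172276) = -8418241/158*(-1/172276) = 647557/2093816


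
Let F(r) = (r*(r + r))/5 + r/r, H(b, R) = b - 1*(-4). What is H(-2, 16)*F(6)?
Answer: 154/5 ≈ 30.800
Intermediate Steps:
H(b, R) = 4 + b (H(b, R) = b + 4 = 4 + b)
F(r) = 1 + 2*r²/5 (F(r) = (r*(2*r))*(⅕) + 1 = (2*r²)*(⅕) + 1 = 2*r²/5 + 1 = 1 + 2*r²/5)
H(-2, 16)*F(6) = (4 - 2)*(1 + (⅖)*6²) = 2*(1 + (⅖)*36) = 2*(1 + 72/5) = 2*(77/5) = 154/5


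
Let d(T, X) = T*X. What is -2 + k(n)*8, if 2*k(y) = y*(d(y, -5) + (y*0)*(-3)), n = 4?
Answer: -322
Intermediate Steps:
k(y) = -5*y²/2 (k(y) = (y*(y*(-5) + (y*0)*(-3)))/2 = (y*(-5*y + 0*(-3)))/2 = (y*(-5*y + 0))/2 = (y*(-5*y))/2 = (-5*y²)/2 = -5*y²/2)
-2 + k(n)*8 = -2 - 5/2*4²*8 = -2 - 5/2*16*8 = -2 - 40*8 = -2 - 320 = -322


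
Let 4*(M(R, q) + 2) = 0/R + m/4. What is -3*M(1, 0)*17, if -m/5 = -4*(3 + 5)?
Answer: -408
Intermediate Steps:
m = 160 (m = -(-20)*(3 + 5) = -(-20)*8 = -5*(-32) = 160)
M(R, q) = 8 (M(R, q) = -2 + (0/R + 160/4)/4 = -2 + (0 + 160*(1/4))/4 = -2 + (0 + 40)/4 = -2 + (1/4)*40 = -2 + 10 = 8)
-3*M(1, 0)*17 = -3*8*17 = -24*17 = -408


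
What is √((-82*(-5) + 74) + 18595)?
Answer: √19079 ≈ 138.13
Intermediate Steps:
√((-82*(-5) + 74) + 18595) = √((410 + 74) + 18595) = √(484 + 18595) = √19079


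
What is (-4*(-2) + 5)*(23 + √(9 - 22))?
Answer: 299 + 13*I*√13 ≈ 299.0 + 46.872*I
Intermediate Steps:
(-4*(-2) + 5)*(23 + √(9 - 22)) = (8 + 5)*(23 + √(-13)) = 13*(23 + I*√13) = 299 + 13*I*√13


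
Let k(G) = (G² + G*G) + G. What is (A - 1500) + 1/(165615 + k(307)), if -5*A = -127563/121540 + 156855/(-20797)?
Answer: -83890275805646456/55990992051225 ≈ -1498.3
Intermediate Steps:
A = 21717084411/12638336900 (A = -(-127563/121540 + 156855/(-20797))/5 = -(-127563*1/121540 + 156855*(-1/20797))/5 = -(-127563/121540 - 156855/20797)/5 = -⅕*(-21717084411/2527667380) = 21717084411/12638336900 ≈ 1.7183)
k(G) = G + 2*G² (k(G) = (G² + G²) + G = 2*G² + G = G + 2*G²)
(A - 1500) + 1/(165615 + k(307)) = (21717084411/12638336900 - 1500) + 1/(165615 + 307*(1 + 2*307)) = -18935788265589/12638336900 + 1/(165615 + 307*(1 + 614)) = -18935788265589/12638336900 + 1/(165615 + 307*615) = -18935788265589/12638336900 + 1/(165615 + 188805) = -18935788265589/12638336900 + 1/354420 = -83890275805646456/55990992051225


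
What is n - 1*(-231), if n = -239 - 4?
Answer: -12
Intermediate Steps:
n = -243
n - 1*(-231) = -243 - 1*(-231) = -243 + 231 = -12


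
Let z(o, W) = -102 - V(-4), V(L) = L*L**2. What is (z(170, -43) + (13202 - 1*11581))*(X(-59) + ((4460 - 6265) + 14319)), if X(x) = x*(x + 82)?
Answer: 17661531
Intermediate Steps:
V(L) = L**3
X(x) = x*(82 + x)
z(o, W) = -38 (z(o, W) = -102 - 1*(-4)**3 = -102 - 1*(-64) = -102 + 64 = -38)
(z(170, -43) + (13202 - 1*11581))*(X(-59) + ((4460 - 6265) + 14319)) = (-38 + (13202 - 1*11581))*(-59*(82 - 59) + ((4460 - 6265) + 14319)) = (-38 + (13202 - 11581))*(-59*23 + (-1805 + 14319)) = (-38 + 1621)*(-1357 + 12514) = 1583*11157 = 17661531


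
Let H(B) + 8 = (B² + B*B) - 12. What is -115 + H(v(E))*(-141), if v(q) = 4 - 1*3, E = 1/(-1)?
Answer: 2423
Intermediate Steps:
E = -1
v(q) = 1 (v(q) = 4 - 3 = 1)
H(B) = -20 + 2*B² (H(B) = -8 + ((B² + B*B) - 12) = -8 + ((B² + B²) - 12) = -8 + (2*B² - 12) = -8 + (-12 + 2*B²) = -20 + 2*B²)
-115 + H(v(E))*(-141) = -115 + (-20 + 2*1²)*(-141) = -115 + (-20 + 2*1)*(-141) = -115 + (-20 + 2)*(-141) = -115 - 18*(-141) = -115 + 2538 = 2423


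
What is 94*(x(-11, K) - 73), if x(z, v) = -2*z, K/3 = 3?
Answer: -4794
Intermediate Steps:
K = 9 (K = 3*3 = 9)
94*(x(-11, K) - 73) = 94*(-2*(-11) - 73) = 94*(22 - 73) = 94*(-51) = -4794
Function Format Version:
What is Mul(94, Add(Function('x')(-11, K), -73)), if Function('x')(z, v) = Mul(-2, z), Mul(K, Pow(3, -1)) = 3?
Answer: -4794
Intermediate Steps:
K = 9 (K = Mul(3, 3) = 9)
Mul(94, Add(Function('x')(-11, K), -73)) = Mul(94, Add(Mul(-2, -11), -73)) = Mul(94, Add(22, -73)) = Mul(94, -51) = -4794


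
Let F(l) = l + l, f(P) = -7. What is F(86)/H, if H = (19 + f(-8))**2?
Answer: 43/36 ≈ 1.1944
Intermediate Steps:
F(l) = 2*l
H = 144 (H = (19 - 7)**2 = 12**2 = 144)
F(86)/H = (2*86)/144 = 172*(1/144) = 43/36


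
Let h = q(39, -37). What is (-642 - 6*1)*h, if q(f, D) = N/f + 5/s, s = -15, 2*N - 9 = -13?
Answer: 3240/13 ≈ 249.23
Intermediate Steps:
N = -2 (N = 9/2 + (1/2)*(-13) = 9/2 - 13/2 = -2)
q(f, D) = -1/3 - 2/f (q(f, D) = -2/f + 5/(-15) = -2/f + 5*(-1/15) = -2/f - 1/3 = -1/3 - 2/f)
h = -5/13 (h = (1/3)*(-6 - 1*39)/39 = (1/3)*(1/39)*(-6 - 39) = (1/3)*(1/39)*(-45) = -5/13 ≈ -0.38462)
(-642 - 6*1)*h = (-642 - 6*1)*(-5/13) = (-642 - 6)*(-5/13) = -648*(-5/13) = 3240/13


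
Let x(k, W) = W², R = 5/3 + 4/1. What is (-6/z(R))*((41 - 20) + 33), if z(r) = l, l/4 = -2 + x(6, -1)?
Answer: 81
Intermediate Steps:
R = 17/3 (R = 5*(⅓) + 4*1 = 5/3 + 4 = 17/3 ≈ 5.6667)
l = -4 (l = 4*(-2 + (-1)²) = 4*(-2 + 1) = 4*(-1) = -4)
z(r) = -4
(-6/z(R))*((41 - 20) + 33) = (-6/(-4))*((41 - 20) + 33) = (-6*(-¼))*(21 + 33) = (3/2)*54 = 81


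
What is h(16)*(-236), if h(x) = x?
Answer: -3776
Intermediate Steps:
h(16)*(-236) = 16*(-236) = -3776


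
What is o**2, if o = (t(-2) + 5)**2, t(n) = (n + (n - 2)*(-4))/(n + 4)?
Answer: 20736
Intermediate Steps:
t(n) = (8 - 3*n)/(4 + n) (t(n) = (n + (-2 + n)*(-4))/(4 + n) = (n + (8 - 4*n))/(4 + n) = (8 - 3*n)/(4 + n))
o = 144 (o = ((8 - 3*(-2))/(4 - 2) + 5)**2 = ((8 + 6)/2 + 5)**2 = ((1/2)*14 + 5)**2 = (7 + 5)**2 = 12**2 = 144)
o**2 = 144**2 = 20736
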